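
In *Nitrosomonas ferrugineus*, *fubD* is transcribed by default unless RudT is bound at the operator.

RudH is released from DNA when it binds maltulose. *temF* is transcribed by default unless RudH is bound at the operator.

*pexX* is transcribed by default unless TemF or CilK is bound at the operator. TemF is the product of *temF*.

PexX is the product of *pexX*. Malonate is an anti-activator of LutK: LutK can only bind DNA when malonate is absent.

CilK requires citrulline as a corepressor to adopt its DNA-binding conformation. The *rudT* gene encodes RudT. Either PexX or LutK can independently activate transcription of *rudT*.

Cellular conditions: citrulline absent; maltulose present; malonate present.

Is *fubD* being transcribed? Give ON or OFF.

ON

Maltulose is present, so RudH is inactive.
With no repressor bound, *temF* is transcribed.
So TemF is produced and active.
Citrulline is absent, so CilK is inactive.
With repressor TemF bound, *pexX* is not transcribed.
So PexX is not produced.
Malonate is present, so LutK is inactive.
No activator is available at the *rudT* promoter, so *rudT* is not transcribed.
So RudT is not produced.
With no repressor bound, *fubD* is transcribed.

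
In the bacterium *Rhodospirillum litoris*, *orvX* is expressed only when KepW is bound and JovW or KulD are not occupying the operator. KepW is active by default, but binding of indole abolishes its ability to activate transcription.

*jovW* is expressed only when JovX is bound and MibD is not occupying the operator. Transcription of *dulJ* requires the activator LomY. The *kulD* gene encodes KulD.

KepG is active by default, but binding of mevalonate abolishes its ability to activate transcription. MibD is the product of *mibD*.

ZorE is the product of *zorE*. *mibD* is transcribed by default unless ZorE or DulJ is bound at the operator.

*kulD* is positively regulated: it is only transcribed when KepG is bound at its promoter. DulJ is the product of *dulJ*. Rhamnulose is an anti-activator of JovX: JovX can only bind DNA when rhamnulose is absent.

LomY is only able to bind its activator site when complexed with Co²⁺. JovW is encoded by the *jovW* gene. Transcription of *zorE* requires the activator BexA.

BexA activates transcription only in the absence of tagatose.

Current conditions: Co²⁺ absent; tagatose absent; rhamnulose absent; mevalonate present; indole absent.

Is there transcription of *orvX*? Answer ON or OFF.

OFF

Indole is absent, so KepW is active.
Tagatose is absent, so BexA is active.
No repressor is bound and BexA is active, so *zorE* is transcribed.
So ZorE is produced and active.
Co²⁺ is absent, so LomY is inactive.
Required activator LomY is absent, so *dulJ* is not transcribed.
So DulJ is not produced.
With repressor ZorE bound, *mibD* is not transcribed.
So MibD is not produced.
Rhamnulose is absent, so JovX is active.
No repressor is bound and JovX is active, so *jovW* is transcribed.
So JovW is produced and active.
Mevalonate is present, so KepG is inactive.
Required activator KepG is absent, so *kulD* is not transcribed.
So KulD is not produced.
With repressor JovW bound, *orvX* is not transcribed.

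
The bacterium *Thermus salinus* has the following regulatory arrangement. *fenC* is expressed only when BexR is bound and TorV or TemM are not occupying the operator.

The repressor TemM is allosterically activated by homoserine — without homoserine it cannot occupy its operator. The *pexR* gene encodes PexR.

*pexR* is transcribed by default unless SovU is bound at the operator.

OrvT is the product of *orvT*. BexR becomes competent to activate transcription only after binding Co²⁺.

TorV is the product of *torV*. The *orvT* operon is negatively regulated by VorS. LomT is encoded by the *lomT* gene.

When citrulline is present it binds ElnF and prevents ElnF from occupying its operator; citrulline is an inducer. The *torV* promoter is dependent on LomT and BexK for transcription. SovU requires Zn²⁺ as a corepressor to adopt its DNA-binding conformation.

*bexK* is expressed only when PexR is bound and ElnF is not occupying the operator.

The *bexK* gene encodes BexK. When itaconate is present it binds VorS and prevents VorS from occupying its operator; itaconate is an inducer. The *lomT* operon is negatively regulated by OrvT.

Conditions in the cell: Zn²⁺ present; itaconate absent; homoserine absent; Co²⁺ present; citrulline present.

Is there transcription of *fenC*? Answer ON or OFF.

ON

Itaconate is absent, so VorS is active.
With repressor VorS bound, *orvT* is not transcribed.
So OrvT is not produced.
With no repressor bound, *lomT* is transcribed.
So LomT is produced and active.
Zn²⁺ is present, so SovU is active.
With repressor SovU bound, *pexR* is not transcribed.
So PexR is not produced.
Citrulline is present, so ElnF is inactive.
Required activator PexR is absent, so *bexK* is not transcribed.
So BexK is not produced.
Required activator BexK is absent, so *torV* is not transcribed.
So TorV is not produced.
Co²⁺ is present, so BexR is active.
Homoserine is absent, so TemM is inactive.
No repressor is bound and BexR is active, so *fenC* is transcribed.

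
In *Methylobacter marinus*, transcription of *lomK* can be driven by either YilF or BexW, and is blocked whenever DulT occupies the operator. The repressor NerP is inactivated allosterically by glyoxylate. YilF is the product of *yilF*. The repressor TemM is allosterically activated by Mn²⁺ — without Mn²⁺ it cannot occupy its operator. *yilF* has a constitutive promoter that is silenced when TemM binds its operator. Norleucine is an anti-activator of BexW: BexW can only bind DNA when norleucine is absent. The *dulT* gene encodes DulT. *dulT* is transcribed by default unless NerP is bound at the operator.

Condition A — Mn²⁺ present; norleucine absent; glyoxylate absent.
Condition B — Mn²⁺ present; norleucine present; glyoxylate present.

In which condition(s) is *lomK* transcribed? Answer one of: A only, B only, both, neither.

A only

Condition A:
Mn²⁺ is present, so TemM is active.
With repressor TemM bound, *yilF* is not transcribed.
So YilF is not produced.
Norleucine is absent, so BexW is active.
Glyoxylate is absent, so NerP is active.
With repressor NerP bound, *dulT* is not transcribed.
So DulT is not produced.
Activator BexW is present, so *lomK* is transcribed.
→ *lomK* is ON in A.
Condition B:
Mn²⁺ is present, so TemM is active.
With repressor TemM bound, *yilF* is not transcribed.
So YilF is not produced.
Norleucine is present, so BexW is inactive.
Glyoxylate is present, so NerP is inactive.
With no repressor bound, *dulT* is transcribed.
So DulT is produced and active.
With repressor DulT bound, *lomK* is not transcribed.
→ *lomK* is OFF in B.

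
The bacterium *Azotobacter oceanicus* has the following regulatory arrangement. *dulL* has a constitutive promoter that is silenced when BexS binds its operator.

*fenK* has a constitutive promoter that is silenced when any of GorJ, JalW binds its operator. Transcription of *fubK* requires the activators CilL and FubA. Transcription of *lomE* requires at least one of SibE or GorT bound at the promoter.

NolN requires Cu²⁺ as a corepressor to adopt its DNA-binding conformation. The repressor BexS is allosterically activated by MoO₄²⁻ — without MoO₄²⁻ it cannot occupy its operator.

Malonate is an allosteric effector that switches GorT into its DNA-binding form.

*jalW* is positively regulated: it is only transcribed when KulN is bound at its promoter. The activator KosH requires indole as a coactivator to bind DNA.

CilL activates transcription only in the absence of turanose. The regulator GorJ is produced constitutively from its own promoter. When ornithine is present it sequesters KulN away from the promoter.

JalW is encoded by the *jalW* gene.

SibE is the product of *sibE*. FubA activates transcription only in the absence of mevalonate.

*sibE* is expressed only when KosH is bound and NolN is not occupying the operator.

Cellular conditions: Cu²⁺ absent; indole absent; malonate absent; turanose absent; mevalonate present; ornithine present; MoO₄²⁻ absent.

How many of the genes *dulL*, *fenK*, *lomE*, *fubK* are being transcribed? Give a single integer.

MoO₄²⁻ is absent, so BexS is inactive.
With no repressor bound, *dulL* is transcribed.
→ *dulL* is ON.
GorJ is produced constitutively and is active.
Ornithine is present, so KulN is inactive.
Required activator KulN is absent, so *jalW* is not transcribed.
So JalW is not produced.
With repressor GorJ bound, *fenK* is not transcribed.
→ *fenK* is OFF.
Indole is absent, so KosH is inactive.
Cu²⁺ is absent, so NolN is inactive.
Required activator KosH is absent, so *sibE* is not transcribed.
So SibE is not produced.
Malonate is absent, so GorT is inactive.
No activator is available at the *lomE* promoter, so *lomE* is not transcribed.
→ *lomE* is OFF.
Turanose is absent, so CilL is active.
Mevalonate is present, so FubA is inactive.
Required activator FubA is absent, so *fubK* is not transcribed.
→ *fubK* is OFF.
1 of the 4 genes is transcribed.

1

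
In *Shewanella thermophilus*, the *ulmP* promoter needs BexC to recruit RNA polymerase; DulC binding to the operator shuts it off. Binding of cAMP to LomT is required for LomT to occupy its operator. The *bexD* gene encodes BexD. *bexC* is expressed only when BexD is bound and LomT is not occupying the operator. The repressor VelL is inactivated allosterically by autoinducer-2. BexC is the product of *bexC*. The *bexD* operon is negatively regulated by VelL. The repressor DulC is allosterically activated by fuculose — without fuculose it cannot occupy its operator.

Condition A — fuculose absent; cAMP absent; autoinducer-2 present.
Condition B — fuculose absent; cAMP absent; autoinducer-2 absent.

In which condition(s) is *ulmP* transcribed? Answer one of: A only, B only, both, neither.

A only

Condition A:
Fuculose is absent, so DulC is inactive.
cAMP is absent, so LomT is inactive.
Autoinducer-2 is present, so VelL is inactive.
With no repressor bound, *bexD* is transcribed.
So BexD is produced and active.
No repressor is bound and BexD is active, so *bexC* is transcribed.
So BexC is produced and active.
No repressor is bound and BexC is active, so *ulmP* is transcribed.
→ *ulmP* is ON in A.
Condition B:
Fuculose is absent, so DulC is inactive.
cAMP is absent, so LomT is inactive.
Autoinducer-2 is absent, so VelL is active.
With repressor VelL bound, *bexD* is not transcribed.
So BexD is not produced.
Required activator BexD is absent, so *bexC* is not transcribed.
So BexC is not produced.
Required activator BexC is absent, so *ulmP* is not transcribed.
→ *ulmP* is OFF in B.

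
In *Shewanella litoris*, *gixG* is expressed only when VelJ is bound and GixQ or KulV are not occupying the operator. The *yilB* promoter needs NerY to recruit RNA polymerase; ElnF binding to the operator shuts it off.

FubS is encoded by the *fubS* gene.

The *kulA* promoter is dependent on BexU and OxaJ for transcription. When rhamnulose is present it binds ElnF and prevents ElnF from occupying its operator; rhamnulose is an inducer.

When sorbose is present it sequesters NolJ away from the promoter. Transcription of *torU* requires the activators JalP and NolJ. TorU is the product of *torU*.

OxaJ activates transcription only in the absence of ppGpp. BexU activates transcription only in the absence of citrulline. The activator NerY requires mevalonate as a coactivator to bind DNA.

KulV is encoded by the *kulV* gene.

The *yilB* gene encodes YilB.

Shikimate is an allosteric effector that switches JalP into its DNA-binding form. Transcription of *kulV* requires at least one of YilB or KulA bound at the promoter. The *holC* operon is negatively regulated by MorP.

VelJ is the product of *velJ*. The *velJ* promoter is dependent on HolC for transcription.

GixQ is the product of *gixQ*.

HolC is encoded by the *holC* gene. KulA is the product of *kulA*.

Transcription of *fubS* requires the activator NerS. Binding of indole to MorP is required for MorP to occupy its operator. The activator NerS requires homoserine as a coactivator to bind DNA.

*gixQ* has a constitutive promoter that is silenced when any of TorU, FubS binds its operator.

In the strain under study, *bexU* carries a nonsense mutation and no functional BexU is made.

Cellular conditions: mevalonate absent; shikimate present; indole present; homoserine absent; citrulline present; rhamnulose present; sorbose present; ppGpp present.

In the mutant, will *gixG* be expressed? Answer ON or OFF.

OFF

Shikimate is present, so JalP is active.
Sorbose is present, so NolJ is inactive.
Required activator NolJ is absent, so *torU* is not transcribed.
So TorU is not produced.
Homoserine is absent, so NerS is inactive.
Required activator NerS is absent, so *fubS* is not transcribed.
So FubS is not produced.
With no repressor bound, *gixQ* is transcribed.
So GixQ is produced and active.
Rhamnulose is present, so ElnF is inactive.
Mevalonate is absent, so NerY is inactive.
Required activator NerY is absent, so *yilB* is not transcribed.
So YilB is not produced.
BexU is non-functional in this strain, so it has no effect.
ppGpp is present, so OxaJ is inactive.
Required activator BexU is absent, so *kulA* is not transcribed.
So KulA is not produced.
No activator is available at the *kulV* promoter, so *kulV* is not transcribed.
So KulV is not produced.
Indole is present, so MorP is active.
With repressor MorP bound, *holC* is not transcribed.
So HolC is not produced.
Required activator HolC is absent, so *velJ* is not transcribed.
So VelJ is not produced.
With repressor GixQ bound, *gixG* is not transcribed.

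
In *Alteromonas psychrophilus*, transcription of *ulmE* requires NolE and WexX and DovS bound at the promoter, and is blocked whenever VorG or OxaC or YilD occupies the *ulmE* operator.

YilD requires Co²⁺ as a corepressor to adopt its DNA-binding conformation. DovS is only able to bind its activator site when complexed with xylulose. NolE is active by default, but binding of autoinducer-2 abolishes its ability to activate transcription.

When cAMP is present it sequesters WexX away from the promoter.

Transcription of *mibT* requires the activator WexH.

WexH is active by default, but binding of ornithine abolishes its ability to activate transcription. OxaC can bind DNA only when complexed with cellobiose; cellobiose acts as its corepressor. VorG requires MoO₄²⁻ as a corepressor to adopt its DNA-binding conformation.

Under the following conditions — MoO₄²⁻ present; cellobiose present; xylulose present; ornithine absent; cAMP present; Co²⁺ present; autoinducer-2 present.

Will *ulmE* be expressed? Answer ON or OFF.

Autoinducer-2 is present, so NolE is inactive.
MoO₄²⁻ is present, so VorG is active.
Cellobiose is present, so OxaC is active.
cAMP is present, so WexX is inactive.
Co²⁺ is present, so YilD is active.
Xylulose is present, so DovS is active.
With repressor VorG bound, *ulmE* is not transcribed.

OFF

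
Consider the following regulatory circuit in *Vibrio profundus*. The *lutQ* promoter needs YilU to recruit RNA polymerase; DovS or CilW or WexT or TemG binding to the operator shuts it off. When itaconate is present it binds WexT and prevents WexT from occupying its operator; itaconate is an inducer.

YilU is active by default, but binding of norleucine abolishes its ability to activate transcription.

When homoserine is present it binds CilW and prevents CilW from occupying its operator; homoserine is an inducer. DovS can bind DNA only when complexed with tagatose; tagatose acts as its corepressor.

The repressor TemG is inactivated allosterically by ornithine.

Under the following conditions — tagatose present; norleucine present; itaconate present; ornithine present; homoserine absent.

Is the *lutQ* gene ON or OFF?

OFF

Norleucine is present, so YilU is inactive.
Tagatose is present, so DovS is active.
Homoserine is absent, so CilW is active.
Itaconate is present, so WexT is inactive.
Ornithine is present, so TemG is inactive.
With repressor DovS bound, *lutQ* is not transcribed.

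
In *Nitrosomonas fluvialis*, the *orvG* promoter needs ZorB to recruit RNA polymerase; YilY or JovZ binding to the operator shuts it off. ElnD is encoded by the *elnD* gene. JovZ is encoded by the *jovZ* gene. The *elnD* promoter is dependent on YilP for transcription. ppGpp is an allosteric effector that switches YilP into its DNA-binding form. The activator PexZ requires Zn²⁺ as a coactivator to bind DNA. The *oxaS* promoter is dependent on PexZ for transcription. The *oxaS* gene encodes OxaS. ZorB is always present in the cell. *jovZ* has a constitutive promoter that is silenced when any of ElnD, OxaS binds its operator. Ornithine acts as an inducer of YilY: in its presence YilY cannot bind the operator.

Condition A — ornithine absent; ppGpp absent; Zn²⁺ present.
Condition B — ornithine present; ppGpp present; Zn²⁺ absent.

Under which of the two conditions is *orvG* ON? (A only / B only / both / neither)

B only

Condition A:
Ornithine is absent, so YilY is active.
ppGpp is absent, so YilP is inactive.
Required activator YilP is absent, so *elnD* is not transcribed.
So ElnD is not produced.
Zn²⁺ is present, so PexZ is active.
No repressor is bound and PexZ is active, so *oxaS* is transcribed.
So OxaS is produced and active.
With repressor OxaS bound, *jovZ* is not transcribed.
So JovZ is not produced.
ZorB is produced constitutively and is active.
With repressor YilY bound, *orvG* is not transcribed.
→ *orvG* is OFF in A.
Condition B:
Ornithine is present, so YilY is inactive.
ppGpp is present, so YilP is active.
No repressor is bound and YilP is active, so *elnD* is transcribed.
So ElnD is produced and active.
Zn²⁺ is absent, so PexZ is inactive.
Required activator PexZ is absent, so *oxaS* is not transcribed.
So OxaS is not produced.
With repressor ElnD bound, *jovZ* is not transcribed.
So JovZ is not produced.
ZorB is produced constitutively and is active.
No repressor is bound and ZorB is active, so *orvG* is transcribed.
→ *orvG* is ON in B.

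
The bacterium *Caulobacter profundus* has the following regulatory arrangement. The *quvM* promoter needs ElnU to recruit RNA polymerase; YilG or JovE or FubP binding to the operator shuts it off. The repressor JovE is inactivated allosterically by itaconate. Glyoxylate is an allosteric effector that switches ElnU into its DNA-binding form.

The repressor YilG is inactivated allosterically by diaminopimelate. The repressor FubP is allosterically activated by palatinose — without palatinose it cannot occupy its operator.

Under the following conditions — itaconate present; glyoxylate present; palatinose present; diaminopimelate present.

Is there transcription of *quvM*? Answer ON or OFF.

Diaminopimelate is present, so YilG is inactive.
Itaconate is present, so JovE is inactive.
Glyoxylate is present, so ElnU is active.
Palatinose is present, so FubP is active.
With repressor FubP bound, *quvM* is not transcribed.

OFF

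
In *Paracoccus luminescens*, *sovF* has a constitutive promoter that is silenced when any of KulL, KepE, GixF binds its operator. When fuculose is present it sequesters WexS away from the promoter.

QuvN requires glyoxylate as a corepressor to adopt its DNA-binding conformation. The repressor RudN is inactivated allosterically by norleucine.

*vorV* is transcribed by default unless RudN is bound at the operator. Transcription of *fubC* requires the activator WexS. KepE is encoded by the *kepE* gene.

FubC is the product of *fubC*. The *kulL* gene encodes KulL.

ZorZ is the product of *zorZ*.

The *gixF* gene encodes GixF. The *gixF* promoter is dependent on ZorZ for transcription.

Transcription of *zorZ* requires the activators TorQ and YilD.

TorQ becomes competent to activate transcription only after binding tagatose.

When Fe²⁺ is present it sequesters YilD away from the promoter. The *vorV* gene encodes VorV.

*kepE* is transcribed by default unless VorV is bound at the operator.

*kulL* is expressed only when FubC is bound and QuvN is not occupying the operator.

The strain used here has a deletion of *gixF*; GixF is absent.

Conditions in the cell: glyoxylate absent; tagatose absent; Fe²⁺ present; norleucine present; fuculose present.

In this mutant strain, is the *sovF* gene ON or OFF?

Glyoxylate is absent, so QuvN is inactive.
Fuculose is present, so WexS is inactive.
Required activator WexS is absent, so *fubC* is not transcribed.
So FubC is not produced.
Required activator FubC is absent, so *kulL* is not transcribed.
So KulL is not produced.
Norleucine is present, so RudN is inactive.
With no repressor bound, *vorV* is transcribed.
So VorV is produced and active.
With repressor VorV bound, *kepE* is not transcribed.
So KepE is not produced.
GixF is non-functional in this strain, so it has no effect.
With no repressor bound, *sovF* is transcribed.

ON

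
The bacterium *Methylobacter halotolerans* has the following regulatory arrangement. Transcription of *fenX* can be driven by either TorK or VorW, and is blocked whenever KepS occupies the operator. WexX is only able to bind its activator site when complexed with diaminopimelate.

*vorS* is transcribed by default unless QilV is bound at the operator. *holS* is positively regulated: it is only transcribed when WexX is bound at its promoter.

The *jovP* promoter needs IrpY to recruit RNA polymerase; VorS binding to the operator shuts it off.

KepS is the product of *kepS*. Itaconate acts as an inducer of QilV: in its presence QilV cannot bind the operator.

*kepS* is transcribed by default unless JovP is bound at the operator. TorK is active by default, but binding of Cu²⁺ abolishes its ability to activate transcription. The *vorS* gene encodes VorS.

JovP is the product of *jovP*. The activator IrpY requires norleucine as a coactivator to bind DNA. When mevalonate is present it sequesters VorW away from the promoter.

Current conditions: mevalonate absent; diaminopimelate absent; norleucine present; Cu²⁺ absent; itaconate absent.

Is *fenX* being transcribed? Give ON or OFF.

Cu²⁺ is absent, so TorK is active.
Mevalonate is absent, so VorW is active.
Norleucine is present, so IrpY is active.
Itaconate is absent, so QilV is active.
With repressor QilV bound, *vorS* is not transcribed.
So VorS is not produced.
No repressor is bound and IrpY is active, so *jovP* is transcribed.
So JovP is produced and active.
With repressor JovP bound, *kepS* is not transcribed.
So KepS is not produced.
Activator TorK is present, so *fenX* is transcribed.

ON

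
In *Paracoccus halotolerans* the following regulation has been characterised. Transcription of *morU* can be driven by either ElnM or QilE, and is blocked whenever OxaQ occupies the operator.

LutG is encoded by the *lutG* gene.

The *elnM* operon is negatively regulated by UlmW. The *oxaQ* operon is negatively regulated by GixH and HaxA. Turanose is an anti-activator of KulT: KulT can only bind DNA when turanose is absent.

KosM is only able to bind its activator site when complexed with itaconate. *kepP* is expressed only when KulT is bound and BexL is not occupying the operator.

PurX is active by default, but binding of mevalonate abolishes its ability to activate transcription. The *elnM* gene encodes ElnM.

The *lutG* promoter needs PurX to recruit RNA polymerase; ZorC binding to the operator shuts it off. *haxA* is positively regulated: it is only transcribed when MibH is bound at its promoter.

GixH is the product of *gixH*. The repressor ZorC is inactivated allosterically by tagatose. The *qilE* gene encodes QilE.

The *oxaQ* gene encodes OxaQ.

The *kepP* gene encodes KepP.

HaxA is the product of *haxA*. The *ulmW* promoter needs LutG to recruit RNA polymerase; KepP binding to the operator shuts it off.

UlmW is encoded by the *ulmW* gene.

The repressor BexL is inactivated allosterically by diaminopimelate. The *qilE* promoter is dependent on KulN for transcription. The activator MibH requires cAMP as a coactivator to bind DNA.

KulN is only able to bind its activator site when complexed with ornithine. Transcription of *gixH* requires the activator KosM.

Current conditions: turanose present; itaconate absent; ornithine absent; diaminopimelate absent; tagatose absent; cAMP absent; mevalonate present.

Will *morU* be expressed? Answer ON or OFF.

OFF

Tagatose is absent, so ZorC is active.
Mevalonate is present, so PurX is inactive.
With repressor ZorC bound, *lutG* is not transcribed.
So LutG is not produced.
Diaminopimelate is absent, so BexL is active.
Turanose is present, so KulT is inactive.
With repressor BexL bound, *kepP* is not transcribed.
So KepP is not produced.
Required activator LutG is absent, so *ulmW* is not transcribed.
So UlmW is not produced.
With no repressor bound, *elnM* is transcribed.
So ElnM is produced and active.
Itaconate is absent, so KosM is inactive.
Required activator KosM is absent, so *gixH* is not transcribed.
So GixH is not produced.
cAMP is absent, so MibH is inactive.
Required activator MibH is absent, so *haxA* is not transcribed.
So HaxA is not produced.
With no repressor bound, *oxaQ* is transcribed.
So OxaQ is produced and active.
Ornithine is absent, so KulN is inactive.
Required activator KulN is absent, so *qilE* is not transcribed.
So QilE is not produced.
With repressor OxaQ bound, *morU* is not transcribed.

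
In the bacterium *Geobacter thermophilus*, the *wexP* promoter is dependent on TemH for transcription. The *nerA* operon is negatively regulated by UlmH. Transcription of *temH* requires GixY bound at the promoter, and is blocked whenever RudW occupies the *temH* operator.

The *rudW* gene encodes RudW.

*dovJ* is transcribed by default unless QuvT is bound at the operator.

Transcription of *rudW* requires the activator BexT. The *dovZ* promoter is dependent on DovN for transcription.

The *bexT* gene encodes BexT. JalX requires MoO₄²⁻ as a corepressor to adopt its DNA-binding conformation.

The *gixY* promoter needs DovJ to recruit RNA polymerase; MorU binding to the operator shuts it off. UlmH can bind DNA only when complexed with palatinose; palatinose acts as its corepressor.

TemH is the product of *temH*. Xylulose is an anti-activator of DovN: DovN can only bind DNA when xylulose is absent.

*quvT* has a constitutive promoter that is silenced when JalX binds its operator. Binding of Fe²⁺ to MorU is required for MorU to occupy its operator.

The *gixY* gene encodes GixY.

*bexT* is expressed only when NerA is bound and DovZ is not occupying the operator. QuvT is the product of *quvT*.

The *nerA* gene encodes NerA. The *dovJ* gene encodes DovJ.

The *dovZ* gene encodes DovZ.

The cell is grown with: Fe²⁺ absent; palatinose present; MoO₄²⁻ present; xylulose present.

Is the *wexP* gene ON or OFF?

ON

Xylulose is present, so DovN is inactive.
Required activator DovN is absent, so *dovZ* is not transcribed.
So DovZ is not produced.
Palatinose is present, so UlmH is active.
With repressor UlmH bound, *nerA* is not transcribed.
So NerA is not produced.
Required activator NerA is absent, so *bexT* is not transcribed.
So BexT is not produced.
Required activator BexT is absent, so *rudW* is not transcribed.
So RudW is not produced.
MoO₄²⁻ is present, so JalX is active.
With repressor JalX bound, *quvT* is not transcribed.
So QuvT is not produced.
With no repressor bound, *dovJ* is transcribed.
So DovJ is produced and active.
Fe²⁺ is absent, so MorU is inactive.
No repressor is bound and DovJ is active, so *gixY* is transcribed.
So GixY is produced and active.
No repressor is bound and GixY is active, so *temH* is transcribed.
So TemH is produced and active.
No repressor is bound and TemH is active, so *wexP* is transcribed.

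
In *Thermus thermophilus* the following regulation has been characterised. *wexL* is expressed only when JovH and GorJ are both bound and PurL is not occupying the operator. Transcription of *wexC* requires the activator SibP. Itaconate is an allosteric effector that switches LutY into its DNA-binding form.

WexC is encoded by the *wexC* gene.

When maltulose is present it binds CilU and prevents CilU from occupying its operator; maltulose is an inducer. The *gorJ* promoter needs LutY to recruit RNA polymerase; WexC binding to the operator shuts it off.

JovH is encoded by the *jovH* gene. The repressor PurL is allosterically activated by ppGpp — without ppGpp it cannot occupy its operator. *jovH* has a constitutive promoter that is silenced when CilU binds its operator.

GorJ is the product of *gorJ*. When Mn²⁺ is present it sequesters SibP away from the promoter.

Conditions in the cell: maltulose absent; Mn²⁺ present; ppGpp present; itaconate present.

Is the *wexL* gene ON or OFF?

Maltulose is absent, so CilU is active.
With repressor CilU bound, *jovH* is not transcribed.
So JovH is not produced.
Itaconate is present, so LutY is active.
Mn²⁺ is present, so SibP is inactive.
Required activator SibP is absent, so *wexC* is not transcribed.
So WexC is not produced.
No repressor is bound and LutY is active, so *gorJ* is transcribed.
So GorJ is produced and active.
ppGpp is present, so PurL is active.
With repressor PurL bound, *wexL* is not transcribed.

OFF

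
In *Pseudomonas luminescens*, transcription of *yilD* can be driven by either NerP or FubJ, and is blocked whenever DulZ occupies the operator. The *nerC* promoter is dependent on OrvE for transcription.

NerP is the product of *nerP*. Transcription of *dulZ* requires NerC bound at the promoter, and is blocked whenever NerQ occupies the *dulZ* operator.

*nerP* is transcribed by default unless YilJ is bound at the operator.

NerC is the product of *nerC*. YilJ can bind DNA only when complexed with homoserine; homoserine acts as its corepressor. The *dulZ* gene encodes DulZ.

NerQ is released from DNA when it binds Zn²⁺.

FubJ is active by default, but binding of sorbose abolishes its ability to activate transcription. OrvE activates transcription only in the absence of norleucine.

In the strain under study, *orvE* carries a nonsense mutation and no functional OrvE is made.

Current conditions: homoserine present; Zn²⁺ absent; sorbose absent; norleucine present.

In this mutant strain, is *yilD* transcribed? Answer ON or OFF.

ON

Homoserine is present, so YilJ is active.
With repressor YilJ bound, *nerP* is not transcribed.
So NerP is not produced.
Sorbose is absent, so FubJ is active.
Zn²⁺ is absent, so NerQ is active.
OrvE is non-functional in this strain, so it has no effect.
Required activator OrvE is absent, so *nerC* is not transcribed.
So NerC is not produced.
With repressor NerQ bound, *dulZ* is not transcribed.
So DulZ is not produced.
Activator FubJ is present, so *yilD* is transcribed.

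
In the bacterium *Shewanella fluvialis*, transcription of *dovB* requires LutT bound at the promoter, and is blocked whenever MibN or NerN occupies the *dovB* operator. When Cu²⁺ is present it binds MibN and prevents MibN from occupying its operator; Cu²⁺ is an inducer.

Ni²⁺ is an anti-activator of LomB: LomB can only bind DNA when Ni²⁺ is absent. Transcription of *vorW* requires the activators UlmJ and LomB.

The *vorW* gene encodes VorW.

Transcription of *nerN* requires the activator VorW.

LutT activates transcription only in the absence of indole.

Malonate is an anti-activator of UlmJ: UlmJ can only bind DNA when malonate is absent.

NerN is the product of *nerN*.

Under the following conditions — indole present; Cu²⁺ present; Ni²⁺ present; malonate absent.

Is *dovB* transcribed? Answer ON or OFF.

OFF

Cu²⁺ is present, so MibN is inactive.
Malonate is absent, so UlmJ is active.
Ni²⁺ is present, so LomB is inactive.
Required activator LomB is absent, so *vorW* is not transcribed.
So VorW is not produced.
Required activator VorW is absent, so *nerN* is not transcribed.
So NerN is not produced.
Indole is present, so LutT is inactive.
Required activator LutT is absent, so *dovB* is not transcribed.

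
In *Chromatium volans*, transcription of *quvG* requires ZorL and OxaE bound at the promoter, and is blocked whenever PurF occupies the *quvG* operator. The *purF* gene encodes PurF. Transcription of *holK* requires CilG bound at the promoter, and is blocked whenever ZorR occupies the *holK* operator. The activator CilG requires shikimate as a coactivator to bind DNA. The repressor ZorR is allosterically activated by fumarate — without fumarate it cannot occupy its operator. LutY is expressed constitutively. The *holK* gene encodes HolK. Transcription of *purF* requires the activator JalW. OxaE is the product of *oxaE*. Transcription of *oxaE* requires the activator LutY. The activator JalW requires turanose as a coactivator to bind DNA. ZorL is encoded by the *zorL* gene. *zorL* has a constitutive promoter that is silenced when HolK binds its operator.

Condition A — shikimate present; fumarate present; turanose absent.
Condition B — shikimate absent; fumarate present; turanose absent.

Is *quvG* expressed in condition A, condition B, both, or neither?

both

Condition A:
Shikimate is present, so CilG is active.
Fumarate is present, so ZorR is active.
With repressor ZorR bound, *holK* is not transcribed.
So HolK is not produced.
With no repressor bound, *zorL* is transcribed.
So ZorL is produced and active.
Turanose is absent, so JalW is inactive.
Required activator JalW is absent, so *purF* is not transcribed.
So PurF is not produced.
LutY is produced constitutively and is active.
No repressor is bound and LutY is active, so *oxaE* is transcribed.
So OxaE is produced and active.
No repressor is bound and ZorL and OxaE are active, so *quvG* is transcribed.
→ *quvG* is ON in A.
Condition B:
Shikimate is absent, so CilG is inactive.
Fumarate is present, so ZorR is active.
With repressor ZorR bound, *holK* is not transcribed.
So HolK is not produced.
With no repressor bound, *zorL* is transcribed.
So ZorL is produced and active.
Turanose is absent, so JalW is inactive.
Required activator JalW is absent, so *purF* is not transcribed.
So PurF is not produced.
LutY is produced constitutively and is active.
No repressor is bound and LutY is active, so *oxaE* is transcribed.
So OxaE is produced and active.
No repressor is bound and ZorL and OxaE are active, so *quvG* is transcribed.
→ *quvG* is ON in B.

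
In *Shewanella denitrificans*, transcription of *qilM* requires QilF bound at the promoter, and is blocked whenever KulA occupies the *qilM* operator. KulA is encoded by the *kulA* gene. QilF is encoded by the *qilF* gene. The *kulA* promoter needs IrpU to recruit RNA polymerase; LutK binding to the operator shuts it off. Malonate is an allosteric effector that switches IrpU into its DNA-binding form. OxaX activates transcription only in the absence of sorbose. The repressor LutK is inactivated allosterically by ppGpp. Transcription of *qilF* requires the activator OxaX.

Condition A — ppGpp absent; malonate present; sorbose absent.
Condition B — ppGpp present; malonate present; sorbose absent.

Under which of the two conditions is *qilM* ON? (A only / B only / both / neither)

A only

Condition A:
ppGpp is absent, so LutK is active.
Malonate is present, so IrpU is active.
With repressor LutK bound, *kulA* is not transcribed.
So KulA is not produced.
Sorbose is absent, so OxaX is active.
No repressor is bound and OxaX is active, so *qilF* is transcribed.
So QilF is produced and active.
No repressor is bound and QilF is active, so *qilM* is transcribed.
→ *qilM* is ON in A.
Condition B:
ppGpp is present, so LutK is inactive.
Malonate is present, so IrpU is active.
No repressor is bound and IrpU is active, so *kulA* is transcribed.
So KulA is produced and active.
Sorbose is absent, so OxaX is active.
No repressor is bound and OxaX is active, so *qilF* is transcribed.
So QilF is produced and active.
With repressor KulA bound, *qilM* is not transcribed.
→ *qilM* is OFF in B.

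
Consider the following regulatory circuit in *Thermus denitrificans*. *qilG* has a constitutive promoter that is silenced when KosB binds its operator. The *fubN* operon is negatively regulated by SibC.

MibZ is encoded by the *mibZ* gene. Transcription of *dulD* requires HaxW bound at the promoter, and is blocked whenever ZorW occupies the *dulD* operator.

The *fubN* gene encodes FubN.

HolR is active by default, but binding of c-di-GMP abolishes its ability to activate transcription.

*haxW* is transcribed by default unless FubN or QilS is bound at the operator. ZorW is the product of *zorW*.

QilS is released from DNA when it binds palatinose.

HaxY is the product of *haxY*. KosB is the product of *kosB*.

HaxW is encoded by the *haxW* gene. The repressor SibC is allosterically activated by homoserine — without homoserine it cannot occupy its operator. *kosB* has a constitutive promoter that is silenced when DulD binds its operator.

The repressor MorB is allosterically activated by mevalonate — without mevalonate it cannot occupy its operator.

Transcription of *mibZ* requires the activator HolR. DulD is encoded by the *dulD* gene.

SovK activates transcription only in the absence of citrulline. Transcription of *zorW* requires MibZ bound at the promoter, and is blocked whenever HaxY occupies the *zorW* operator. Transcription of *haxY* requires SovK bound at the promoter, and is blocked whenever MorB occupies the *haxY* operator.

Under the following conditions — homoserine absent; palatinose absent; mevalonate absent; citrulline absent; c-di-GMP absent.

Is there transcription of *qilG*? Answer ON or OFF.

OFF

c-di-GMP is absent, so HolR is active.
No repressor is bound and HolR is active, so *mibZ* is transcribed.
So MibZ is produced and active.
Citrulline is absent, so SovK is active.
Mevalonate is absent, so MorB is inactive.
No repressor is bound and SovK is active, so *haxY* is transcribed.
So HaxY is produced and active.
With repressor HaxY bound, *zorW* is not transcribed.
So ZorW is not produced.
Homoserine is absent, so SibC is inactive.
With no repressor bound, *fubN* is transcribed.
So FubN is produced and active.
Palatinose is absent, so QilS is active.
With repressor FubN bound, *haxW* is not transcribed.
So HaxW is not produced.
Required activator HaxW is absent, so *dulD* is not transcribed.
So DulD is not produced.
With no repressor bound, *kosB* is transcribed.
So KosB is produced and active.
With repressor KosB bound, *qilG* is not transcribed.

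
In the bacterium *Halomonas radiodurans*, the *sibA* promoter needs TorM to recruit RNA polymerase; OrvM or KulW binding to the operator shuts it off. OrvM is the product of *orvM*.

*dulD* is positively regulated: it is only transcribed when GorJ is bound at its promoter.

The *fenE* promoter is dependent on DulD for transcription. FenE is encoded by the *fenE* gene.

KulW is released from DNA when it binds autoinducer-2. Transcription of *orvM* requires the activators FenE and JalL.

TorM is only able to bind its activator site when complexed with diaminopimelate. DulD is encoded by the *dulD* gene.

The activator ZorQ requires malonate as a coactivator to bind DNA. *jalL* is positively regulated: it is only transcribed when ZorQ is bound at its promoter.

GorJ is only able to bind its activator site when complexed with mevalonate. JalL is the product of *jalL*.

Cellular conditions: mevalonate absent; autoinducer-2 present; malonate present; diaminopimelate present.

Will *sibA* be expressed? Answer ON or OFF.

Mevalonate is absent, so GorJ is inactive.
Required activator GorJ is absent, so *dulD* is not transcribed.
So DulD is not produced.
Required activator DulD is absent, so *fenE* is not transcribed.
So FenE is not produced.
Malonate is present, so ZorQ is active.
No repressor is bound and ZorQ is active, so *jalL* is transcribed.
So JalL is produced and active.
Required activator FenE is absent, so *orvM* is not transcribed.
So OrvM is not produced.
Diaminopimelate is present, so TorM is active.
Autoinducer-2 is present, so KulW is inactive.
No repressor is bound and TorM is active, so *sibA* is transcribed.

ON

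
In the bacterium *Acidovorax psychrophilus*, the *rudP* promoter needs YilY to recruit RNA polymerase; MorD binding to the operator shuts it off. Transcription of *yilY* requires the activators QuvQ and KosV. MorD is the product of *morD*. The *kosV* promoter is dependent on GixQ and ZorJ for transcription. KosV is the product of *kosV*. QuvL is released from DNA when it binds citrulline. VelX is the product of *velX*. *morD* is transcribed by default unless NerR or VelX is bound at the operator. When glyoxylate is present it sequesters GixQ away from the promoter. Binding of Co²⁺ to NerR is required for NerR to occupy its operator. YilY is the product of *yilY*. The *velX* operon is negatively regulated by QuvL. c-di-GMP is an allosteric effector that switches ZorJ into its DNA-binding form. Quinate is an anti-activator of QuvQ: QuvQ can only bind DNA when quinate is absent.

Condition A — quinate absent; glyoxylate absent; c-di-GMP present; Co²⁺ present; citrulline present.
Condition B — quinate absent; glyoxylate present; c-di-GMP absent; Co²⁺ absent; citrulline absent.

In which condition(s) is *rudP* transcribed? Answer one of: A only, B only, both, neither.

Condition A:
Quinate is absent, so QuvQ is active.
Glyoxylate is absent, so GixQ is active.
c-di-GMP is present, so ZorJ is active.
No repressor is bound and GixQ and ZorJ are active, so *kosV* is transcribed.
So KosV is produced and active.
No repressor is bound and QuvQ and KosV are active, so *yilY* is transcribed.
So YilY is produced and active.
Co²⁺ is present, so NerR is active.
Citrulline is present, so QuvL is inactive.
With no repressor bound, *velX* is transcribed.
So VelX is produced and active.
With repressor NerR bound, *morD* is not transcribed.
So MorD is not produced.
No repressor is bound and YilY is active, so *rudP* is transcribed.
→ *rudP* is ON in A.
Condition B:
Quinate is absent, so QuvQ is active.
Glyoxylate is present, so GixQ is inactive.
c-di-GMP is absent, so ZorJ is inactive.
Required activator GixQ is absent, so *kosV* is not transcribed.
So KosV is not produced.
Required activator KosV is absent, so *yilY* is not transcribed.
So YilY is not produced.
Co²⁺ is absent, so NerR is inactive.
Citrulline is absent, so QuvL is active.
With repressor QuvL bound, *velX* is not transcribed.
So VelX is not produced.
With no repressor bound, *morD* is transcribed.
So MorD is produced and active.
With repressor MorD bound, *rudP* is not transcribed.
→ *rudP* is OFF in B.

A only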